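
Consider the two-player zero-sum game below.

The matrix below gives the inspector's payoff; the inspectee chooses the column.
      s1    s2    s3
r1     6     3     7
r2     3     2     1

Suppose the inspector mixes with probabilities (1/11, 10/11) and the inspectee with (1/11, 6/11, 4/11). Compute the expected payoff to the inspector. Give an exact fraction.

Against (1/11, 6/11, 4/11), each row's expected payoff is r1: 52/11; r2: 19/11.
Taking the (1/11, 10/11)-weighted average: (1/11)·(52/11) + (10/11)·(19/11) = 2.

2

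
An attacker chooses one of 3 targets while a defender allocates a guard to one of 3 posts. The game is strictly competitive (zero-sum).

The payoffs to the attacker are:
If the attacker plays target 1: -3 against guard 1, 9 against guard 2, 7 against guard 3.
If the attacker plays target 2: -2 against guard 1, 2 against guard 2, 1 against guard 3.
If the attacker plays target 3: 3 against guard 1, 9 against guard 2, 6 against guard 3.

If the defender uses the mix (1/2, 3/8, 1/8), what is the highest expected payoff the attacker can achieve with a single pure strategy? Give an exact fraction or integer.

target 1: (-3)·(1/2) + (9)·(3/8) + (7)·(1/8) = 11/4.
target 2: (-2)·(1/2) + (2)·(3/8) + (1)·(1/8) = -1/8.
target 3: (3)·(1/2) + (9)·(3/8) + (6)·(1/8) = 45/8.
The best pure response is target 3 with expected payoff 45/8.

45/8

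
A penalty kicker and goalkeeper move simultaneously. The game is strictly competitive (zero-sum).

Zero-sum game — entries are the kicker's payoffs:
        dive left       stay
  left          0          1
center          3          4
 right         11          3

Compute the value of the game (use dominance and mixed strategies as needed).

35/9

Row left is strictly dominated by row center, so the kicker never plays it.
The remaining 2×2 game on (center, right) × (dive left, stay) has no saddle point. Let the kicker play center with probability p; indifference gives 3p + 11(1−p) = 4p + 3(1−p), so p = 8/9.
Similarly the goalkeeper's optimal q on dive left is 1/9, and the value is 3·(1/9) + (4)·(8/9) = 35/9.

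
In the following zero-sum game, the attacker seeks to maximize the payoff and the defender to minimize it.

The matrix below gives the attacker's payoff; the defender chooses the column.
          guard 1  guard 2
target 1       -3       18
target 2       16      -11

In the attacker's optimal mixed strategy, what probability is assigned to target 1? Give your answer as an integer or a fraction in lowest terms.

Row minima are -3 and -11, so the attacker's maximin is -3; column maxima are 16 and 18, so the defender's minimax is 16. These differ, so the equilibrium is in mixed strategies.
Let the attacker play target 1 with probability p. The defender is indifferent when −3p + 16(1−p) = 18p − 11(1−p), giving p = 9/16.

9/16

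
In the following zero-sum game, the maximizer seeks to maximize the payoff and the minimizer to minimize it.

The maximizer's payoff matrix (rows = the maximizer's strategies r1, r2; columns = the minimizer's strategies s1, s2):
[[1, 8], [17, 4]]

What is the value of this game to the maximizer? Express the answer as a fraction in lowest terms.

Row minima are 1 and 4, so the maximizer's maximin is 4; column maxima are 17 and 8, so the minimizer's minimax is 8. These differ, so the equilibrium is in mixed strategies.
Let the maximizer play r1 with probability p. The minimizer is indifferent when p + 17(1−p) = 8p + 4(1−p), giving p = 13/20.
Let the minimizer play s1 with probability q. The maximizer is indifferent when q + 8(1−q) = 17q + 4(1−q), giving q = 1/5.
The value is 1·(1/5) + (8)·(4/5) = 33/5.

33/5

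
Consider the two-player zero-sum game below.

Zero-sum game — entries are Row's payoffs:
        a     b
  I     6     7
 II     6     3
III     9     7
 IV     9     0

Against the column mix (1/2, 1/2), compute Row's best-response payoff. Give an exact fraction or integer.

8

I: (6)·(1/2) + (7)·(1/2) = 13/2.
II: (6)·(1/2) + (3)·(1/2) = 9/2.
III: (9)·(1/2) + (7)·(1/2) = 8.
IV: (9)·(1/2) + (0)·(1/2) = 9/2.
The best pure response is III with expected payoff 8.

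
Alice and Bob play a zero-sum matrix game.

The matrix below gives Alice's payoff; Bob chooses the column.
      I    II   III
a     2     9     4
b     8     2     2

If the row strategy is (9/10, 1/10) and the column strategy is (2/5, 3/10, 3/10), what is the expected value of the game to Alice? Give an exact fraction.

467/100

Against (2/5, 3/10, 3/10), each row's expected payoff is a: 47/10; b: 22/5.
Taking the (9/10, 1/10)-weighted average: (9/10)·(47/10) + (1/10)·(22/5) = 467/100.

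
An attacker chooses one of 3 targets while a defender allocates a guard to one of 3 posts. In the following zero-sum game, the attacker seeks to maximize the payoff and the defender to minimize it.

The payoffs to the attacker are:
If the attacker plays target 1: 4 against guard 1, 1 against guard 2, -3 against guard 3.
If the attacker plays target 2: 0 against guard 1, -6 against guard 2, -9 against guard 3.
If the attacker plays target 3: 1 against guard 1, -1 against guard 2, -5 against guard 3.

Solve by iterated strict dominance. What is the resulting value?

Row target 3 is strictly dominated by row target 1 (4>1, 1>-1, -3>-5); eliminate target 3.
Column guard 2 is strictly dominated by guard 3 for the defender (-3<1, -9<-6); eliminate guard 2.
Column guard 1 is strictly dominated by guard 3 for the defender (-3<4, -9<0); eliminate guard 1.
Row target 2 is strictly dominated by row target 1 (-3>-9); eliminate target 2.
Only (target 1, guard 3) remains, with payoff -3.

-3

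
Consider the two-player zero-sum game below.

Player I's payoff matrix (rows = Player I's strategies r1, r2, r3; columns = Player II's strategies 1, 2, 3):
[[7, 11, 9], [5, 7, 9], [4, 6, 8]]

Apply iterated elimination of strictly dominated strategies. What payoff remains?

Column 3 is strictly dominated by 1 for Player II (7<9, 5<9, 4<8); eliminate 3.
Column 2 is strictly dominated by 1 for Player II (7<11, 5<7, 4<6); eliminate 2.
Row r3 is strictly dominated by row r1 (7>4); eliminate r3.
Row r2 is strictly dominated by row r1 (7>5); eliminate r2.
Only (r1, 1) remains, with payoff 7.

7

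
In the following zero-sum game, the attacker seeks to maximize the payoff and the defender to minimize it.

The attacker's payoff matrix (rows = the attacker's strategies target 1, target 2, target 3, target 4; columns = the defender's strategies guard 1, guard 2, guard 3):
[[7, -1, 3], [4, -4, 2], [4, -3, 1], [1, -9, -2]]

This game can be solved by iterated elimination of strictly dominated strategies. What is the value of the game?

Row target 4 is strictly dominated by row target 1 (7>1, -1>-9, 3>-2); eliminate target 4.
Column guard 3 is strictly dominated by guard 2 for the defender (-1<3, -4<2, -3<1); eliminate guard 3.
Column guard 1 is strictly dominated by guard 2 for the defender (-1<7, -4<4, -3<4); eliminate guard 1.
Row target 3 is strictly dominated by row target 1 (-1>-3); eliminate target 3.
Row target 2 is strictly dominated by row target 1 (-1>-4); eliminate target 2.
Only (target 1, guard 2) remains, with payoff -1.

-1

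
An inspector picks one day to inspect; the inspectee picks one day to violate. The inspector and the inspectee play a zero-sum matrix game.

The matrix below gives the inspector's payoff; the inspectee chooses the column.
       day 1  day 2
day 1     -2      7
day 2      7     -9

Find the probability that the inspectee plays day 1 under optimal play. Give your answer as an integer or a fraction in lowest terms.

Row minima are -2 and -9, so the inspector's maximin is -2; column maxima are 7 and 7, so the inspectee's minimax is 7. These differ, so the equilibrium is in mixed strategies.
Let the inspectee play day 1 with probability q. The inspector is indifferent when −2q + 7(1−q) = 7q − 9(1−q), giving q = 16/25.

16/25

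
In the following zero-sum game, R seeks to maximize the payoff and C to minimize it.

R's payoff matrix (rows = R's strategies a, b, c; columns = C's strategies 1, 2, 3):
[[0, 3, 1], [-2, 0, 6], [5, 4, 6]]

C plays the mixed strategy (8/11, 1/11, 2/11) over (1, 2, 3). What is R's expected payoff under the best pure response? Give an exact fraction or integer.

a: (0)·(8/11) + (3)·(1/11) + (1)·(2/11) = 5/11.
b: (-2)·(8/11) + (0)·(1/11) + (6)·(2/11) = -4/11.
c: (5)·(8/11) + (4)·(1/11) + (6)·(2/11) = 56/11.
The best pure response is c with expected payoff 56/11.

56/11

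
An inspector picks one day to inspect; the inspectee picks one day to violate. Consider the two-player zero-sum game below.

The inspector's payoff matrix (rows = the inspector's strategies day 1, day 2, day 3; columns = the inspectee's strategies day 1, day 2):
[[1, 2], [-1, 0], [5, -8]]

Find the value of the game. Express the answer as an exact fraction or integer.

Row day 2 is strictly dominated by row day 1, so the inspector never plays it.
The remaining 2×2 game on (day 1, day 3) × (day 1, day 2) has no saddle point. Let the inspector play day 1 with probability p; indifference gives p + 5(1−p) = 2p − 8(1−p), so p = 13/14.
Similarly the inspectee's optimal q on day 1 is 5/7, and the value is 1·(5/7) + (2)·(2/7) = 9/7.

9/7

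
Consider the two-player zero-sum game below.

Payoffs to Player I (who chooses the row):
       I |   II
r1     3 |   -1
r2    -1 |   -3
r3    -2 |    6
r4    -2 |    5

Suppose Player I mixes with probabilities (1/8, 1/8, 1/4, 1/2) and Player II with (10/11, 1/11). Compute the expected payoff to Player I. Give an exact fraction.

-9/11

Against (10/11, 1/11), each row's expected payoff is r1: 29/11; r2: -13/11; r3: -14/11; r4: -15/11.
Taking the (1/8, 1/8, 1/4, 1/2)-weighted average: (1/8)·(29/11) + (1/8)·(-13/11) + (1/4)·(-14/11) + (1/2)·(-15/11) = -9/11.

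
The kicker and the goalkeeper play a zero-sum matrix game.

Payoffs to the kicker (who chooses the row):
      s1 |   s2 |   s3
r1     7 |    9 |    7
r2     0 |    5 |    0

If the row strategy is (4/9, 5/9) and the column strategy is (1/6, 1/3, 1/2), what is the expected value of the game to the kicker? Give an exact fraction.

13/3

Against (1/6, 1/3, 1/2), each row's expected payoff is r1: 23/3; r2: 5/3.
Taking the (4/9, 5/9)-weighted average: (4/9)·(23/3) + (5/9)·(5/3) = 13/3.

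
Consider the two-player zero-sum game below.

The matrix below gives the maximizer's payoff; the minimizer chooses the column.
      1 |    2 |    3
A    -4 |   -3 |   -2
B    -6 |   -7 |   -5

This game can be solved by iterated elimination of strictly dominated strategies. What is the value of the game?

Row B is strictly dominated by row A (-4>-6, -3>-7, -2>-5); eliminate B.
Column 3 is strictly dominated by 1 for the minimizer (-4<-2); eliminate 3.
Column 2 is strictly dominated by 1 for the minimizer (-4<-3); eliminate 2.
Only (A, 1) remains, with payoff -4.

-4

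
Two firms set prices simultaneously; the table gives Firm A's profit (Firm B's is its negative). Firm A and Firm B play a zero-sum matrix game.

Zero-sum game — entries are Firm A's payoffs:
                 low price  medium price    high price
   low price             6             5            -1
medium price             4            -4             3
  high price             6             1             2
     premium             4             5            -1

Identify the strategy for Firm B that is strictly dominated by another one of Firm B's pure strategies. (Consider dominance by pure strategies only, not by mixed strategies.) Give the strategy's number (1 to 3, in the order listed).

Firm B prefers columns that give Firm A less. Compare low price with high price: -1 < 6, 3 < 4, 2 < 6, -1 < 4.
So high price strictly dominates low price for Firm B; low price is strictly dominated.

1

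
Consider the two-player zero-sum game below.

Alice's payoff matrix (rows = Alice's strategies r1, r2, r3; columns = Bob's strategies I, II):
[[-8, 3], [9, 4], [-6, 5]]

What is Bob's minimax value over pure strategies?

The worst case (largest entry) in each column is I: 9, II: 5.
The best (smallest) of these is 5.

5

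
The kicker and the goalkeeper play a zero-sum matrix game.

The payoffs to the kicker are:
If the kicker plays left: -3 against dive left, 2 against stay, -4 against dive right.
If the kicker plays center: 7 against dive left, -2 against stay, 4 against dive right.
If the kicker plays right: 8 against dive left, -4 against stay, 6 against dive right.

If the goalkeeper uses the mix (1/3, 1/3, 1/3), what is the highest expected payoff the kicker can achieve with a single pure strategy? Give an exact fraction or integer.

left: (-3)·(1/3) + (2)·(1/3) + (-4)·(1/3) = -5/3.
center: (7)·(1/3) + (-2)·(1/3) + (4)·(1/3) = 3.
right: (8)·(1/3) + (-4)·(1/3) + (6)·(1/3) = 10/3.
The best pure response is right with expected payoff 10/3.

10/3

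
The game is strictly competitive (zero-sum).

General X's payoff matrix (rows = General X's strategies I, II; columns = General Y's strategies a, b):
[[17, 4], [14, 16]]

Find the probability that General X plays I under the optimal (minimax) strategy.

Row minima are 4 and 14, so General X's maximin is 14; column maxima are 17 and 16, so General Y's minimax is 16. These differ, so the equilibrium is in mixed strategies.
Let General X play I with probability p. General Y is indifferent when 17p + 14(1−p) = 4p + 16(1−p), giving p = 2/15.

2/15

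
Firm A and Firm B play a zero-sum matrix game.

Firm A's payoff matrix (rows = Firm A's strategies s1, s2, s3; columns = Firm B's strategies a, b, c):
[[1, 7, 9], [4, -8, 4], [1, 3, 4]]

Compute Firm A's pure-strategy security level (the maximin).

The worst-case payoff for each row is s1: 1, s2: -8, s3: 1.
The best of these is 1.

1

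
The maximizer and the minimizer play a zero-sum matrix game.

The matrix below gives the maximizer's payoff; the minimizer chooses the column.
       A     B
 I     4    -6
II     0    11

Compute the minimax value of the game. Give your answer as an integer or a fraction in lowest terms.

44/21

Row minima are -6 and 0, so the maximizer's maximin is 0; column maxima are 4 and 11, so the minimizer's minimax is 4. These differ, so the equilibrium is in mixed strategies.
Let the maximizer play I with probability p. The minimizer is indifferent when 4p = −6p + 11(1−p), giving p = 11/21.
Let the minimizer play A with probability q. The maximizer is indifferent when 4q − 6(1−q) = 11(1−q), giving q = 17/21.
The value is 4·(17/21) + (-6)·(4/21) = 44/21.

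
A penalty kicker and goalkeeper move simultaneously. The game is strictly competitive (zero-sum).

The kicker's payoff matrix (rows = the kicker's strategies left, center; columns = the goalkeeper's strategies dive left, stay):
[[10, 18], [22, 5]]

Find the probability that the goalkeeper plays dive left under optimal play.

13/25

Row minima are 10 and 5, so the kicker's maximin is 10; column maxima are 22 and 18, so the goalkeeper's minimax is 18. These differ, so the equilibrium is in mixed strategies.
Let the goalkeeper play dive left with probability q. The kicker is indifferent when 10q + 18(1−q) = 22q + 5(1−q), giving q = 13/25.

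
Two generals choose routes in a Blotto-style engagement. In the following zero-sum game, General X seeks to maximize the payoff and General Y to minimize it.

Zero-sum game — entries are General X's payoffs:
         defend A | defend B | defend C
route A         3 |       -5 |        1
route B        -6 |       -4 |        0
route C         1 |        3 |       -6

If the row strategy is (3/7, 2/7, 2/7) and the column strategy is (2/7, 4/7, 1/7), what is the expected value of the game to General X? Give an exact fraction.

-79/49

Against (2/7, 4/7, 1/7), each row's expected payoff is route A: -13/7; route B: -4; route C: 8/7.
Taking the (3/7, 2/7, 2/7)-weighted average: (3/7)·(-13/7) + (2/7)·(-4) + (2/7)·(8/7) = -79/49.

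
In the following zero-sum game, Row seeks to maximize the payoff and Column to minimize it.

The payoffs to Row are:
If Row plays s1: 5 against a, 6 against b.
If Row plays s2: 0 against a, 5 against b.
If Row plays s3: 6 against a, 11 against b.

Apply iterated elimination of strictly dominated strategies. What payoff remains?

Column b is strictly dominated by a for Column (5<6, 0<5, 6<11); eliminate b.
Row s2 is strictly dominated by row s1 (5>0); eliminate s2.
Row s1 is strictly dominated by row s3 (6>5); eliminate s1.
Only (s3, a) remains, with payoff 6.

6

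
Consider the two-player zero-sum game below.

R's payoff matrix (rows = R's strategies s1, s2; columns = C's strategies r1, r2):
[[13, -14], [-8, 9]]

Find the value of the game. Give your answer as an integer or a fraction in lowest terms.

Row minima are -14 and -8, so R's maximin is -8; column maxima are 13 and 9, so C's minimax is 9. These differ, so the equilibrium is in mixed strategies.
Let R play s1 with probability p. C is indifferent when 13p − 8(1−p) = −14p + 9(1−p), giving p = 17/44.
Let C play r1 with probability q. R is indifferent when 13q − 14(1−q) = −8q + 9(1−q), giving q = 23/44.
The value is 13·(23/44) + (-14)·(21/44) = 5/44.

5/44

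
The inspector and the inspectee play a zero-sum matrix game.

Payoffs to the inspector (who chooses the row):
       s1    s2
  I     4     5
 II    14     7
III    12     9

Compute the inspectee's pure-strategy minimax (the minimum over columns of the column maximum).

9

The worst case (largest entry) in each column is s1: 14, s2: 9.
The best (smallest) of these is 9.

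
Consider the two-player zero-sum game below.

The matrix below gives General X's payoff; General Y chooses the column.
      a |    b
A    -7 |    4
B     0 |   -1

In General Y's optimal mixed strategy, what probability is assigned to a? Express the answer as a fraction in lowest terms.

Row minima are -7 and -1, so General X's maximin is -1; column maxima are 0 and 4, so General Y's minimax is 0. These differ, so the equilibrium is in mixed strategies.
Let General Y play a with probability q. General X is indifferent when −7q + 4(1−q) = −(1−q), giving q = 5/12.

5/12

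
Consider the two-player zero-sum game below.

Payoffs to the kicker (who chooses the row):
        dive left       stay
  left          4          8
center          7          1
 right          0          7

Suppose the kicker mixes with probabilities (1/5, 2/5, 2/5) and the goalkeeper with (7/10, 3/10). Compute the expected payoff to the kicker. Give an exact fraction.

99/25

Against (7/10, 3/10), each row's expected payoff is left: 26/5; center: 26/5; right: 21/10.
Taking the (1/5, 2/5, 2/5)-weighted average: (1/5)·(26/5) + (2/5)·(26/5) + (2/5)·(21/10) = 99/25.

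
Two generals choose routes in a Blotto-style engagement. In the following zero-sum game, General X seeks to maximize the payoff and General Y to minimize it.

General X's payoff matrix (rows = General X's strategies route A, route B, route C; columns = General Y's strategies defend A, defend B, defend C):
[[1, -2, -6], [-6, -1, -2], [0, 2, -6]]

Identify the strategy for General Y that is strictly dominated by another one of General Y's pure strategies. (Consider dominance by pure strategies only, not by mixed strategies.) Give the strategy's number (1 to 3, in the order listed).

2

General Y prefers columns that give General X less. Compare defend B with defend C: -6 < -2, -2 < -1, -6 < 2.
So defend C strictly dominates defend B for General Y; defend B is strictly dominated.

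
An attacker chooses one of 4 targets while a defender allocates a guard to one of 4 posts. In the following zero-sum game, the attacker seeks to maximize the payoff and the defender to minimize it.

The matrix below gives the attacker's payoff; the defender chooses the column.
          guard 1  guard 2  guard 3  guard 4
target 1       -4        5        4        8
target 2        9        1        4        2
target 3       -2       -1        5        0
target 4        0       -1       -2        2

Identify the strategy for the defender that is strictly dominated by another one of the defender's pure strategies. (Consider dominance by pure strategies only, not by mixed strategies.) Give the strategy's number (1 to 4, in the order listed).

The defender prefers columns that give the attacker less. Compare guard 4 with guard 2: 5 < 8, 1 < 2, -1 < 0, -1 < 2.
So guard 2 strictly dominates guard 4 for the defender; guard 4 is strictly dominated.

4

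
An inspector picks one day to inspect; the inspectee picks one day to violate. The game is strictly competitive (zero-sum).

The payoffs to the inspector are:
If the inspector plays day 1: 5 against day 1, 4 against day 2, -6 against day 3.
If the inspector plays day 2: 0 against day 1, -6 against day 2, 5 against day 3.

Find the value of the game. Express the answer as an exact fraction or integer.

-16/21

Column day 1 is strictly dominated by day 2 for the inspectee (it gives the inspector more in every row).
The remaining 2×2 game on (day 1, day 2) × (day 2, day 3) has no saddle point. Let the inspector play day 1 with probability p; indifference gives 4p − 6(1−p) = −6p + 5(1−p), so p = 11/21.
Similarly the inspectee's optimal q on day 2 is 11/21, and the value is 4·(11/21) + (-6)·(10/21) = -16/21.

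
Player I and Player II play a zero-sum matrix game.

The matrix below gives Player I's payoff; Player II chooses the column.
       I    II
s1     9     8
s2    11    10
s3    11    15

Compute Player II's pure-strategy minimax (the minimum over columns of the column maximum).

11

The worst case (largest entry) in each column is I: 11, II: 15.
The best (smallest) of these is 11.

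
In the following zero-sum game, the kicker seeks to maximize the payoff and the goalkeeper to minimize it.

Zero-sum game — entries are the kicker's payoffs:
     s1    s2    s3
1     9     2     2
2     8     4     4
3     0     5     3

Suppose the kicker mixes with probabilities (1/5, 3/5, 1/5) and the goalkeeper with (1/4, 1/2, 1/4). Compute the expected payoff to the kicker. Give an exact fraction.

22/5

Against (1/4, 1/2, 1/4), each row's expected payoff is 1: 15/4; 2: 5; 3: 13/4.
Taking the (1/5, 3/5, 1/5)-weighted average: (1/5)·(15/4) + (3/5)·(5) + (1/5)·(13/4) = 22/5.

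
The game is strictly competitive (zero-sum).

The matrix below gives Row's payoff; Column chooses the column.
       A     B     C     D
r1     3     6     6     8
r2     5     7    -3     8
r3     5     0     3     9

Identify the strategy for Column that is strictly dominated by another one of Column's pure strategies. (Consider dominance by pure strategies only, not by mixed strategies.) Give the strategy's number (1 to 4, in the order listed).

Column prefers columns that give Row less. Compare D with A: 3 < 8, 5 < 8, 5 < 9.
So A strictly dominates D for Column; D is strictly dominated.

4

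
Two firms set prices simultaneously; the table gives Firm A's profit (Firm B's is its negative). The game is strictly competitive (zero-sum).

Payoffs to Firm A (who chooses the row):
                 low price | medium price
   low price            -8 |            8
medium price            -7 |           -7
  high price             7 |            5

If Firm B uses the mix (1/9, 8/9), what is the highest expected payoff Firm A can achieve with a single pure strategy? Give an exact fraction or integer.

low price: (-8)·(1/9) + (8)·(8/9) = 56/9.
medium price: (-7)·(1/9) + (-7)·(8/9) = -7.
high price: (7)·(1/9) + (5)·(8/9) = 47/9.
The best pure response is low price with expected payoff 56/9.

56/9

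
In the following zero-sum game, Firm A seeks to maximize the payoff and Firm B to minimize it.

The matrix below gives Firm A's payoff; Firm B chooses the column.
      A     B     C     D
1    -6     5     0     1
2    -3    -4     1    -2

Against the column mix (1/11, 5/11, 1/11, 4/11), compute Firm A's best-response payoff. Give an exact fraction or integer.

1: (-6)·(1/11) + (5)·(5/11) + (0)·(1/11) + (1)·(4/11) = 23/11.
2: (-3)·(1/11) + (-4)·(5/11) + (1)·(1/11) + (-2)·(4/11) = -30/11.
The best pure response is 1 with expected payoff 23/11.

23/11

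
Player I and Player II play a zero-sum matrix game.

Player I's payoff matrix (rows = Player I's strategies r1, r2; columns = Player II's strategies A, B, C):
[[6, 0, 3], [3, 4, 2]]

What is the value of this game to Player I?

Column A is strictly dominated by C for Player II (it gives Player I more in every row).
The remaining 2×2 game on (r1, r2) × (B, C) has no saddle point. Let Player I play r1 with probability p; indifference gives 4(1−p) = 3p + 2(1−p), so p = 2/5.
Similarly Player II's optimal q on B is 1/5, and the value is 0·(1/5) + (3)·(4/5) = 12/5.

12/5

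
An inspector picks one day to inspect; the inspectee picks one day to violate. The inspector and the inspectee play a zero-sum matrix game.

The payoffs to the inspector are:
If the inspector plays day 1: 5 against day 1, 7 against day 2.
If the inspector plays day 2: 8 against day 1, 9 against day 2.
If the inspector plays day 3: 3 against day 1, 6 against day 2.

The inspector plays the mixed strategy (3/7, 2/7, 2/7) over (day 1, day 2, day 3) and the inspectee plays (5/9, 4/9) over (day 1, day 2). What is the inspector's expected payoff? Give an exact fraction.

389/63

Against (5/9, 4/9), each row's expected payoff is day 1: 53/9; day 2: 76/9; day 3: 13/3.
Taking the (3/7, 2/7, 2/7)-weighted average: (3/7)·(53/9) + (2/7)·(76/9) + (2/7)·(13/3) = 389/63.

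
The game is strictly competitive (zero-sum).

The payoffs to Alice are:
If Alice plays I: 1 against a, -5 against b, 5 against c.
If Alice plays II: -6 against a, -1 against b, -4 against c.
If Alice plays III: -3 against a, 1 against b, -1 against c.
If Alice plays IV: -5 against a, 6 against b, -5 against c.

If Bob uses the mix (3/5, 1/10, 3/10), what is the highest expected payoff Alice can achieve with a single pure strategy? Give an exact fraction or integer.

8/5

I: (1)·(3/5) + (-5)·(1/10) + (5)·(3/10) = 8/5.
II: (-6)·(3/5) + (-1)·(1/10) + (-4)·(3/10) = -49/10.
III: (-3)·(3/5) + (1)·(1/10) + (-1)·(3/10) = -2.
IV: (-5)·(3/5) + (6)·(1/10) + (-5)·(3/10) = -39/10.
The best pure response is I with expected payoff 8/5.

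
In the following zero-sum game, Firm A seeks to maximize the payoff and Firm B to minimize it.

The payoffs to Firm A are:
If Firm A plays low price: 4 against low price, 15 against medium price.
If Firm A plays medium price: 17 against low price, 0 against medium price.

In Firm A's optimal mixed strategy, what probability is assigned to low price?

Row minima are 4 and 0, so Firm A's maximin is 4; column maxima are 17 and 15, so Firm B's minimax is 15. These differ, so the equilibrium is in mixed strategies.
Let Firm A play low price with probability p. Firm B is indifferent when 4p + 17(1−p) = 15p, giving p = 17/28.

17/28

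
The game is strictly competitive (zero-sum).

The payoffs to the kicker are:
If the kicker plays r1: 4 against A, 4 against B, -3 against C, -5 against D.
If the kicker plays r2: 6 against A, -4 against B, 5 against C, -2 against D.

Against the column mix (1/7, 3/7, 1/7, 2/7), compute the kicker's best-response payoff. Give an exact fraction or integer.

3/7

r1: (4)·(1/7) + (4)·(3/7) + (-3)·(1/7) + (-5)·(2/7) = 3/7.
r2: (6)·(1/7) + (-4)·(3/7) + (5)·(1/7) + (-2)·(2/7) = -5/7.
The best pure response is r1 with expected payoff 3/7.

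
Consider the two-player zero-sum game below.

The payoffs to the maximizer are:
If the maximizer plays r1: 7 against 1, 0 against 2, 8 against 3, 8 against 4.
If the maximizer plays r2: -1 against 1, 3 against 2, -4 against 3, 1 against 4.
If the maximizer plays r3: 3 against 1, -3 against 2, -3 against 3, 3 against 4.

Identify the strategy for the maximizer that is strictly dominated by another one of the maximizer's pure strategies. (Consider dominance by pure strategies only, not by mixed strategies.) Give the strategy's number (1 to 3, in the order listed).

Compare r3 with r1: 7 > 3, 0 > -3, 8 > -3, 8 > 3.
So r1 strictly dominates r3 for the maximizer; r3 is strictly dominated.

3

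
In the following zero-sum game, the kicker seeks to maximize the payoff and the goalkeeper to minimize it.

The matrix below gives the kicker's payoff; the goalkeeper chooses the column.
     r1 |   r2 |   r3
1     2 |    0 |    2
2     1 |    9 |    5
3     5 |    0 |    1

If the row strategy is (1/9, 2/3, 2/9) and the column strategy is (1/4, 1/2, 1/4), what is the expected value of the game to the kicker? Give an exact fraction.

Against (1/4, 1/2, 1/4), each row's expected payoff is 1: 1; 2: 6; 3: 3/2.
Taking the (1/9, 2/3, 2/9)-weighted average: (1/9)·(1) + (2/3)·(6) + (2/9)·(3/2) = 40/9.

40/9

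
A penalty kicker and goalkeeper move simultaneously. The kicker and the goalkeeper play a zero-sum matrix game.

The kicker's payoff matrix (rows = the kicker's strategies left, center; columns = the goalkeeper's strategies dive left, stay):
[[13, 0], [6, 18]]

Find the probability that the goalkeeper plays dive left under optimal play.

Row minima are 0 and 6, so the kicker's maximin is 6; column maxima are 13 and 18, so the goalkeeper's minimax is 13. These differ, so the equilibrium is in mixed strategies.
Let the goalkeeper play dive left with probability q. The kicker is indifferent when 13q = 6q + 18(1−q), giving q = 18/25.

18/25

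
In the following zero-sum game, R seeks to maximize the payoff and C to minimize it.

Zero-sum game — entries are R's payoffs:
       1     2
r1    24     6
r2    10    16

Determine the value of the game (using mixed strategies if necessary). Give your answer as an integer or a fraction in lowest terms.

Row minima are 6 and 10, so R's maximin is 10; column maxima are 24 and 16, so C's minimax is 16. These differ, so the equilibrium is in mixed strategies.
Let R play r1 with probability p. C is indifferent when 24p + 10(1−p) = 6p + 16(1−p), giving p = 1/4.
Let C play 1 with probability q. R is indifferent when 24q + 6(1−q) = 10q + 16(1−q), giving q = 5/12.
The value is 24·(5/12) + (6)·(7/12) = 27/2.

27/2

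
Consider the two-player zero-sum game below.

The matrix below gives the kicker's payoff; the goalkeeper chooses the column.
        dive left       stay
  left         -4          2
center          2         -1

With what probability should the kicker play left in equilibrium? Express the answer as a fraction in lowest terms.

1/3

Row minima are -4 and -1, so the kicker's maximin is -1; column maxima are 2 and 2, so the goalkeeper's minimax is 2. These differ, so the equilibrium is in mixed strategies.
Let the kicker play left with probability p. The goalkeeper is indifferent when −4p + 2(1−p) = 2p − (1−p), giving p = 1/3.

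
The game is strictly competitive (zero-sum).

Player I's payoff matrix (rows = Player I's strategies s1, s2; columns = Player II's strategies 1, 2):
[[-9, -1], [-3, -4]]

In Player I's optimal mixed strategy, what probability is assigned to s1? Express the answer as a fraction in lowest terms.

1/9

Row minima are -9 and -4, so Player I's maximin is -4; column maxima are -3 and -1, so Player II's minimax is -3. These differ, so the equilibrium is in mixed strategies.
Let Player I play s1 with probability p. Player II is indifferent when −9p − 3(1−p) = −p − 4(1−p), giving p = 1/9.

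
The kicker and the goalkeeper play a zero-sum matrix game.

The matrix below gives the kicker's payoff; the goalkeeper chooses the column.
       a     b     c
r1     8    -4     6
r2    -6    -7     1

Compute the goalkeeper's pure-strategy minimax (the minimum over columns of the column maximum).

The worst case (largest entry) in each column is a: 8, b: -4, c: 6.
The best (smallest) of these is -4.

-4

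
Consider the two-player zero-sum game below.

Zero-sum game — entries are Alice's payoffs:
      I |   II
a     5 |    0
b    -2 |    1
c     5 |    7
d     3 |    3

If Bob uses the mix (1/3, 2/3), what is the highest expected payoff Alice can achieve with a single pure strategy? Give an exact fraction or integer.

a: (5)·(1/3) + (0)·(2/3) = 5/3.
b: (-2)·(1/3) + (1)·(2/3) = 0.
c: (5)·(1/3) + (7)·(2/3) = 19/3.
d: (3)·(1/3) + (3)·(2/3) = 3.
The best pure response is c with expected payoff 19/3.

19/3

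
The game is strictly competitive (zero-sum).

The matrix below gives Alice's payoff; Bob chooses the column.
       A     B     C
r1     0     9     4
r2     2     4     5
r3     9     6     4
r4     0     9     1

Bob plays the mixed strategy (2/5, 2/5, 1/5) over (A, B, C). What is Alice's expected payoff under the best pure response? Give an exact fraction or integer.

r1: (0)·(2/5) + (9)·(2/5) + (4)·(1/5) = 22/5.
r2: (2)·(2/5) + (4)·(2/5) + (5)·(1/5) = 17/5.
r3: (9)·(2/5) + (6)·(2/5) + (4)·(1/5) = 34/5.
r4: (0)·(2/5) + (9)·(2/5) + (1)·(1/5) = 19/5.
The best pure response is r3 with expected payoff 34/5.

34/5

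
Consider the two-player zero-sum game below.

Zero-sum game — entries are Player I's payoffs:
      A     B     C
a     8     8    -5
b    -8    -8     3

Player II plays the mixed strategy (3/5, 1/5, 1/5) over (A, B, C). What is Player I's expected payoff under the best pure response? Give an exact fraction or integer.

27/5

a: (8)·(3/5) + (8)·(1/5) + (-5)·(1/5) = 27/5.
b: (-8)·(3/5) + (-8)·(1/5) + (3)·(1/5) = -29/5.
The best pure response is a with expected payoff 27/5.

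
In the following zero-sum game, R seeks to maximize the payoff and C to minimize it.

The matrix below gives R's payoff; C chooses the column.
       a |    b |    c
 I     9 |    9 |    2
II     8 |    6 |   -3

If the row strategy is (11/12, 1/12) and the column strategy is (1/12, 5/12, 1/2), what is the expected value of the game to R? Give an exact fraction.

373/72

Against (1/12, 5/12, 1/2), each row's expected payoff is I: 11/2; II: 5/3.
Taking the (11/12, 1/12)-weighted average: (11/12)·(11/2) + (1/12)·(5/3) = 373/72.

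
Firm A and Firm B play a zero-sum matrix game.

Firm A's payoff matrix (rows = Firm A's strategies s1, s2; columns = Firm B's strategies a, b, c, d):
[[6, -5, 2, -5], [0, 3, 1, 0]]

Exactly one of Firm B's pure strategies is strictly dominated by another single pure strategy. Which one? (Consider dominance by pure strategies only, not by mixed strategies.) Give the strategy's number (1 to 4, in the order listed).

3

Firm B prefers columns that give Firm A less. Compare c with d: -5 < 2, 0 < 1.
So d strictly dominates c for Firm B; c is strictly dominated.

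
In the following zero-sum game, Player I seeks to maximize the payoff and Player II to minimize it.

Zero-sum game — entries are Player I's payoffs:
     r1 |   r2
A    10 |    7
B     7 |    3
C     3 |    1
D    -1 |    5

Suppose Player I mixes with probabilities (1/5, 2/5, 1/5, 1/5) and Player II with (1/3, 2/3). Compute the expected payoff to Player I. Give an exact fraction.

Against (1/3, 2/3), each row's expected payoff is A: 8; B: 13/3; C: 5/3; D: 3.
Taking the (1/5, 2/5, 1/5, 1/5)-weighted average: (1/5)·(8) + (2/5)·(13/3) + (1/5)·(5/3) + (1/5)·(3) = 64/15.

64/15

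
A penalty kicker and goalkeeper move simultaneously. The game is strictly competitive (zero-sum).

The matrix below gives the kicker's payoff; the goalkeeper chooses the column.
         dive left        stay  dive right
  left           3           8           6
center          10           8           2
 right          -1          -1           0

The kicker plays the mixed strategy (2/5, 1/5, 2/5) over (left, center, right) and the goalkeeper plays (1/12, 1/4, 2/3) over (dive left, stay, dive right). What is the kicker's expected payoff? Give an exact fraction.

Against (1/12, 1/4, 2/3), each row's expected payoff is left: 25/4; center: 25/6; right: -1/3.
Taking the (2/5, 1/5, 2/5)-weighted average: (2/5)·(25/4) + (1/5)·(25/6) + (2/5)·(-1/3) = 16/5.

16/5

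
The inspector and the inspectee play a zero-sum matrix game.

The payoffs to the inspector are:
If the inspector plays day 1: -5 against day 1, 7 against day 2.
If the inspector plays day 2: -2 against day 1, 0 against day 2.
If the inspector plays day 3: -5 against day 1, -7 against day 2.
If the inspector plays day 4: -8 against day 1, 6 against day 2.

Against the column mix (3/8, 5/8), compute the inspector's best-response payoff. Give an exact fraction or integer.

5/2

day 1: (-5)·(3/8) + (7)·(5/8) = 5/2.
day 2: (-2)·(3/8) + (0)·(5/8) = -3/4.
day 3: (-5)·(3/8) + (-7)·(5/8) = -25/4.
day 4: (-8)·(3/8) + (6)·(5/8) = 3/4.
The best pure response is day 1 with expected payoff 5/2.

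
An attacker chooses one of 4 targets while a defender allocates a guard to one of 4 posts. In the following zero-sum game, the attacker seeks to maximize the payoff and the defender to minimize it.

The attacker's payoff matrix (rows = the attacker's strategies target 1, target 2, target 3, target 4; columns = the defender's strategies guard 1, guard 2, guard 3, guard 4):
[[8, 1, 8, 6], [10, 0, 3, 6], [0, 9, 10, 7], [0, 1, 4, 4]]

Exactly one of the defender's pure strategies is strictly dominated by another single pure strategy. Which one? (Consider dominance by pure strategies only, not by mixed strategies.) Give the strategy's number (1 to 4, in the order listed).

The defender prefers columns that give the attacker less. Compare guard 3 with guard 2: 1 < 8, 0 < 3, 9 < 10, 1 < 4.
So guard 2 strictly dominates guard 3 for the defender; guard 3 is strictly dominated.

3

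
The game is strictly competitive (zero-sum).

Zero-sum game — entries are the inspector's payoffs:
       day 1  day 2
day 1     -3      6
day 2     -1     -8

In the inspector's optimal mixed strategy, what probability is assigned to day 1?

Row minima are -3 and -8, so the inspector's maximin is -3; column maxima are -1 and 6, so the inspectee's minimax is -1. These differ, so the equilibrium is in mixed strategies.
Let the inspector play day 1 with probability p. The inspectee is indifferent when −3p − (1−p) = 6p − 8(1−p), giving p = 7/16.

7/16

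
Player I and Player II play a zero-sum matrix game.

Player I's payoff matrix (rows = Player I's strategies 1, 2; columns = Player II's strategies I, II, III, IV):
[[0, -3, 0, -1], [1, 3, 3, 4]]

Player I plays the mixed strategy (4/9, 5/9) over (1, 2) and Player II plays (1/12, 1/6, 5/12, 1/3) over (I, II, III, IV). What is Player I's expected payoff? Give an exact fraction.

25/18

Against (1/12, 1/6, 5/12, 1/3), each row's expected payoff is 1: -5/6; 2: 19/6.
Taking the (4/9, 5/9)-weighted average: (4/9)·(-5/6) + (5/9)·(19/6) = 25/18.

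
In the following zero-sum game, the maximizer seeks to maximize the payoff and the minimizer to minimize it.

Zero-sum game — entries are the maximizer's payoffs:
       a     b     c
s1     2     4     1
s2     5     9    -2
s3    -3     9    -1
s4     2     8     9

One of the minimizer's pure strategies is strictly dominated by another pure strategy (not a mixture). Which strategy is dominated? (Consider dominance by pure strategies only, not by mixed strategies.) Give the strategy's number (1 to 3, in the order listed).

2

The minimizer prefers columns that give the maximizer less. Compare b with a: 2 < 4, 5 < 9, -3 < 9, 2 < 8.
So a strictly dominates b for the minimizer; b is strictly dominated.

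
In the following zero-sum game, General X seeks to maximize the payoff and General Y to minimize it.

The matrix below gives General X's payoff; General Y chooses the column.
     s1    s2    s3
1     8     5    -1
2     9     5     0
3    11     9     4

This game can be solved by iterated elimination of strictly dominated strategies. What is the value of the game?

Column s2 is strictly dominated by s3 for General Y (-1<5, 0<5, 4<9); eliminate s2.
Row 1 is strictly dominated by row 2 (9>8, 0>-1); eliminate 1.
Row 2 is strictly dominated by row 3 (11>9, 4>0); eliminate 2.
Column s1 is strictly dominated by s3 for General Y (4<11); eliminate s1.
Only (3, s3) remains, with payoff 4.

4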